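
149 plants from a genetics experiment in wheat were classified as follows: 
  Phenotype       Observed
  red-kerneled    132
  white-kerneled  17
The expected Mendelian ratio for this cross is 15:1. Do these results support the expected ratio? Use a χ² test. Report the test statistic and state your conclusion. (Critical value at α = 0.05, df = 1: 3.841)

Under the 15:1 hypothesis (Σ ratio = 16, N = 149):
  red-kerneled: 149 × 15/16 = 139.6875
  white-kerneled: 149 × 1/16 = 9.3125
χ² = Σ (O − E)² / E
  red-kerneled: (132 − 139.6875)² / 139.6875 = 0.4231
  white-kerneled: (17 − 9.3125)² / 9.3125 = 6.3461
χ² = 0.4231 + 6.3461 = 6.7692 ≈ 6.769
Degrees of freedom = 2 − 1 = 1; critical value at α = 0.05 is 3.841.
Since 6.769 > 3.841, we reject the null hypothesis — the data do not fit the 15:1 ratio.

6.769; not consistent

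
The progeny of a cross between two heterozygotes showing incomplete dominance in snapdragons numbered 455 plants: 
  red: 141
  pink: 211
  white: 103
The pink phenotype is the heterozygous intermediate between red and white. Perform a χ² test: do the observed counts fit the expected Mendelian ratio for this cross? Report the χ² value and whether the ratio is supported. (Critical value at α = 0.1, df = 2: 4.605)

8.741; not consistent

With incomplete dominance, a heterozygote × heterozygote cross gives a 1:2:1 phenotypic ratio.
The 1:2:1 ratio has 4 parts, so with N = 455 the expected counts are:
  red: 455 × 1/4 = 113.75
  pink: 455 × 2/4 = 227.5
  white: 455 × 1/4 = 113.75
χ² = Σ (O − E)² / E
  red: (141 − 113.75)² / 113.75 = 6.5280
  pink: (211 − 227.5)² / 227.5 = 1.1967
  white: (103 − 113.75)² / 113.75 = 1.0159
χ² = 6.5280 + 1.1967 + 1.0159 = 8.7406 ≈ 8.741
Degrees of freedom = 3 − 1 = 2; critical value at α = 0.1 is 4.605.
Since 8.741 > 4.605, we reject the null hypothesis — the data do not fit the 1:2:1 ratio.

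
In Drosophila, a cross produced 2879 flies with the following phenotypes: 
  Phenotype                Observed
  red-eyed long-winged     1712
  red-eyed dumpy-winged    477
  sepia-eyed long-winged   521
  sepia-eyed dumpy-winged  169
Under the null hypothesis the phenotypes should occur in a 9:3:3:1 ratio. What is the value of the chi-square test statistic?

Expected counts for N = 2879 under a 9:3:3:1 ratio (total parts = 16):
  red-eyed long-winged: 2879 × 9/16 = 1619.4375
  red-eyed dumpy-winged: 2879 × 3/16 = 539.8125
  sepia-eyed long-winged: 2879 × 3/16 = 539.8125
  sepia-eyed dumpy-winged: 2879 × 1/16 = 179.9375
χ² = Σ (O − E)² / E
  red-eyed long-winged: (1712 − 1619.4375)² / 1619.4375 = 5.2906
  red-eyed dumpy-winged: (477 − 539.8125)² / 539.8125 = 7.3089
  sepia-eyed long-winged: (521 − 539.8125)² / 539.8125 = 0.6556
  sepia-eyed dumpy-winged: (169 − 179.9375)² / 179.9375 = 0.6648
χ² = 5.2906 + 7.3089 + 0.6556 + 0.6648 = 13.9199 ≈ 13.920

13.920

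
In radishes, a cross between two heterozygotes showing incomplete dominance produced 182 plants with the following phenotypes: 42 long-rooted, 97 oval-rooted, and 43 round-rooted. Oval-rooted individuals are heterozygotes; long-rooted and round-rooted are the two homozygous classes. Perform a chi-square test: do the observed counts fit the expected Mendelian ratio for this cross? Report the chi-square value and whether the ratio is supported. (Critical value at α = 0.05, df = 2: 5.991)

0.802; consistent

With incomplete dominance, a heterozygote × heterozygote cross gives a 1:2:1 phenotypic ratio.
Total ratio parts = 4. Expected numbers out of 182:
  long-rooted: 182 × 1/4 = 45.5
  oval-rooted: 182 × 2/4 = 91
  round-rooted: 182 × 1/4 = 45.5
χ² = Σ (O − E)² / E
  long-rooted: (42 − 45.5)² / 45.5 = 0.2692
  oval-rooted: (97 − 91)² / 91 = 0.3956
  round-rooted: (43 − 45.5)² / 45.5 = 0.1374
χ² = 0.2692 + 0.3956 + 0.1374 = 0.8022 ≈ 0.802
Degrees of freedom = 3 − 1 = 2; critical value at α = 0.05 is 5.991.
Since 0.802 < 5.991, we fail to reject the null hypothesis — the data are consistent with the 1:2:1 ratio.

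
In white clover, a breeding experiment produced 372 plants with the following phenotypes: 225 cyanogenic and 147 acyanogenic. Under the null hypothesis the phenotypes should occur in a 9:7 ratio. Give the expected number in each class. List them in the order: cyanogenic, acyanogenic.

209.25, 162.75

Expected counts for N = 372 under a 9:7 ratio (total parts = 16):
  cyanogenic: 372 × 9/16 = 209.25
  acyanogenic: 372 × 7/16 = 162.75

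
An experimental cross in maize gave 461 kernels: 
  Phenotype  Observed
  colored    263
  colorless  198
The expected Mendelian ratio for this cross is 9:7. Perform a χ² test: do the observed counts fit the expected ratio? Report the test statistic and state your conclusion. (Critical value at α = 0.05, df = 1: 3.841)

0.120; consistent

Total ratio parts = 16. Expected numbers out of 461:
  colored: 461 × 9/16 = 259.3125
  colorless: 461 × 7/16 = 201.6875
χ² = Σ (O − E)² / E
  colored: (263 − 259.3125)² / 259.3125 = 0.0524
  colorless: (198 − 201.6875)² / 201.6875 = 0.0674
χ² = 0.0524 + 0.0674 = 0.1198 ≈ 0.120
Degrees of freedom = 2 − 1 = 1; critical value at α = 0.05 is 3.841.
Since 0.120 < 3.841, we fail to reject the null hypothesis — the data are consistent with the 9:7 ratio.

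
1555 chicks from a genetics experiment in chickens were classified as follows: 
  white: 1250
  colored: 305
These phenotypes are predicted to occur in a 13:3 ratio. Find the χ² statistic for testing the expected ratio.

Total ratio parts = 16. Expected numbers out of 1555:
  white: 1555 × 13/16 = 1263.4375
  colored: 1555 × 3/16 = 291.5625
χ² = Σ (O − E)² / E
  white: (1250 − 1263.4375)² / 1263.4375 = 0.1429
  colored: (305 − 291.5625)² / 291.5625 = 0.6193
χ² = 0.1429 + 0.6193 = 0.7622 ≈ 0.762

0.762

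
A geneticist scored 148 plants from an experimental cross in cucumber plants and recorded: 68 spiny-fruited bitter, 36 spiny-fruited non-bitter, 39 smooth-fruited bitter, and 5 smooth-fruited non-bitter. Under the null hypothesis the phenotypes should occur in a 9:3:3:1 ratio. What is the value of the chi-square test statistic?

Under the 9:3:3:1 hypothesis (Σ ratio = 16, N = 148):
  spiny-fruited bitter: 148 × 9/16 = 83.25
  spiny-fruited non-bitter: 148 × 3/16 = 27.75
  smooth-fruited bitter: 148 × 3/16 = 27.75
  smooth-fruited non-bitter: 148 × 1/16 = 9.25
χ² = Σ (O − E)² / E
  spiny-fruited bitter: (68 − 83.25)² / 83.25 = 2.7935
  spiny-fruited non-bitter: (36 − 27.75)² / 27.75 = 2.4527
  smooth-fruited bitter: (39 − 27.75)² / 27.75 = 4.5608
  smooth-fruited non-bitter: (5 − 9.25)² / 9.25 = 1.9527
χ² = 2.7935 + 2.4527 + 4.5608 + 1.9527 = 11.7597 ≈ 11.760

11.760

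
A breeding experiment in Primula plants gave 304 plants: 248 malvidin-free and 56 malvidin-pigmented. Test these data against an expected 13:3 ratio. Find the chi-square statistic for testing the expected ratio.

0.022

Total ratio parts = 16. Expected numbers out of 304:
  malvidin-free: 304 × 13/16 = 247
  malvidin-pigmented: 304 × 3/16 = 57
χ² = Σ (O − E)² / E
  malvidin-free: (248 − 247)² / 247 = 0.0040
  malvidin-pigmented: (56 − 57)² / 57 = 0.0175
χ² = 0.0040 + 0.0175 = 0.0215 ≈ 0.022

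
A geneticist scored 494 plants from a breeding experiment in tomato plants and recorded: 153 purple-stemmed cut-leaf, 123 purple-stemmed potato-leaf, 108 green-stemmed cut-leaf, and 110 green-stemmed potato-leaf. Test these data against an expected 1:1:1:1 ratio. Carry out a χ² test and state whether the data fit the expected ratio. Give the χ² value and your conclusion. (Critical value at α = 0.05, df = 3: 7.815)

10.470; not consistent

Under the 1:1:1:1 hypothesis (Σ ratio = 4, N = 494):
  purple-stemmed cut-leaf: 494 × 1/4 = 123.5
  purple-stemmed potato-leaf: 494 × 1/4 = 123.5
  green-stemmed cut-leaf: 494 × 1/4 = 123.5
  green-stemmed potato-leaf: 494 × 1/4 = 123.5
χ² = Σ (O − E)² / E
  purple-stemmed cut-leaf: (153 − 123.5)² / 123.5 = 7.0466
  purple-stemmed potato-leaf: (123 − 123.5)² / 123.5 = 0.0020
  green-stemmed cut-leaf: (108 − 123.5)² / 123.5 = 1.9453
  green-stemmed potato-leaf: (110 − 123.5)² / 123.5 = 1.4757
χ² = 7.0466 + 0.0020 + 1.9453 + 1.4757 = 10.4696 ≈ 10.470
Degrees of freedom = 4 − 1 = 3; critical value at α = 0.05 is 7.815.
Since 10.470 > 7.815, we reject the null hypothesis — the data do not fit the 1:1:1:1 ratio.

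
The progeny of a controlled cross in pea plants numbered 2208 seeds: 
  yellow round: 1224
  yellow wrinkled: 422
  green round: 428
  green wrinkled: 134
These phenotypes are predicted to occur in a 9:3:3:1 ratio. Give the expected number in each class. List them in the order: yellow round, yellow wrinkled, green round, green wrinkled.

1242, 414, 414, 138

Total ratio parts = 16. Expected numbers out of 2208:
  yellow round: 2208 × 9/16 = 1242
  yellow wrinkled: 2208 × 3/16 = 414
  green round: 2208 × 3/16 = 414
  green wrinkled: 2208 × 1/16 = 138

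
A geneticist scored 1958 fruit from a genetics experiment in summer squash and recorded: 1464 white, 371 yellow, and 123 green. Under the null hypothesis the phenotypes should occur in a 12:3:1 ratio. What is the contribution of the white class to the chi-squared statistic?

Under the 12:3:1 hypothesis (Σ ratio = 16, N = 1958):
  white: 1958 × 12/16 = 1468.5
  yellow: 1958 × 3/16 = 367.125
  green: 1958 × 1/16 = 122.375
Contribution of white: (1464 − 1468.5)² / 1468.5 = 0.0138

0.014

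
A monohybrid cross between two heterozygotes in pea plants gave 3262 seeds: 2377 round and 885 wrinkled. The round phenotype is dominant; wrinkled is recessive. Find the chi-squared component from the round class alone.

For a monohybrid cross between heterozygotes with complete dominance, the expected phenotypic ratio is 3:1.
Expected counts for N = 3262 under a 3:1 ratio (total parts = 4):
  round: 3262 × 3/4 = 2446.5
  wrinkled: 3262 × 1/4 = 815.5
Contribution of round: (2377 − 2446.5)² / 2446.5 = 1.9744

1.974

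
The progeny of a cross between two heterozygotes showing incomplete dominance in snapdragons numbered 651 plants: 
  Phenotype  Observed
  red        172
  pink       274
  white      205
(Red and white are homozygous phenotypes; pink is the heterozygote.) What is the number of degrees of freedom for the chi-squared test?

With incomplete dominance, a heterozygote × heterozygote cross gives a 1:2:1 phenotypic ratio.
A goodness-of-fit test with 3 phenotype classes has df = 3 − 1 = 2.

2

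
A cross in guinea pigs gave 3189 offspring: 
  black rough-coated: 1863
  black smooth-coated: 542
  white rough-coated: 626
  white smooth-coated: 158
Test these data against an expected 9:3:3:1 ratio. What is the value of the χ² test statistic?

17.782

Under the 9:3:3:1 hypothesis (Σ ratio = 16, N = 3189):
  black rough-coated: 3189 × 9/16 = 1793.8125
  black smooth-coated: 3189 × 3/16 = 597.9375
  white rough-coated: 3189 × 3/16 = 597.9375
  white smooth-coated: 3189 × 1/16 = 199.3125
χ² = Σ (O − E)² / E
  black rough-coated: (1863 − 1793.8125)² / 1793.8125 = 2.6686
  black smooth-coated: (542 − 597.9375)² / 597.9375 = 5.2330
  white rough-coated: (626 − 597.9375)² / 597.9375 = 1.3170
  white smooth-coated: (158 − 199.3125)² / 199.3125 = 8.5630
χ² = 2.6686 + 5.2330 + 1.3170 + 8.5630 = 17.7816 ≈ 17.782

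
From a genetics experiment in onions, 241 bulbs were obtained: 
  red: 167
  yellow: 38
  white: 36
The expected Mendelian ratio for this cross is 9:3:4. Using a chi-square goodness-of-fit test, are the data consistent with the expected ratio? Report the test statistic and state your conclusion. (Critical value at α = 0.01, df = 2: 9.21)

Total ratio parts = 16. Expected numbers out of 241:
  red: 241 × 9/16 = 135.5625
  yellow: 241 × 3/16 = 45.1875
  white: 241 × 4/16 = 60.25
χ² = Σ (O − E)² / E
  red: (167 − 135.5625)² / 135.5625 = 7.2905
  yellow: (38 − 45.1875)² / 45.1875 = 1.1432
  white: (36 − 60.25)² / 60.25 = 9.7604
χ² = 7.2905 + 1.1432 + 9.7604 = 18.1941 ≈ 18.194
Degrees of freedom = 3 − 1 = 2; critical value at α = 0.01 is 9.21.
Since 18.194 > 9.21, we reject the null hypothesis — the data do not fit the 9:3:4 ratio.

18.194; not consistent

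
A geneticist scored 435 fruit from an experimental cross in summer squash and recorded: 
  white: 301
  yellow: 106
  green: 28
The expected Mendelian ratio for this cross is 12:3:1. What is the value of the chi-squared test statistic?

9.300

Total ratio parts = 16. Expected numbers out of 435:
  white: 435 × 12/16 = 326.25
  yellow: 435 × 3/16 = 81.5625
  green: 435 × 1/16 = 27.1875
χ² = Σ (O − E)² / E
  white: (301 − 326.25)² / 326.25 = 1.9542
  yellow: (106 − 81.5625)² / 81.5625 = 7.3219
  green: (28 − 27.1875)² / 27.1875 = 0.0243
χ² = 1.9542 + 7.3219 + 0.0243 = 9.3004 ≈ 9.300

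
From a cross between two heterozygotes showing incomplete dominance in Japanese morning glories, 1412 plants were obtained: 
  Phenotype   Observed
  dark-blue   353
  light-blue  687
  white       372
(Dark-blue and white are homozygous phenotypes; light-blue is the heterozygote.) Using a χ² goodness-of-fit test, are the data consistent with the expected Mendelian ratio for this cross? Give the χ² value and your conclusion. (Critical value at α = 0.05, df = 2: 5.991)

With incomplete dominance, a heterozygote × heterozygote cross gives a 1:2:1 phenotypic ratio.
Expected counts for N = 1412 under a 1:2:1 ratio (total parts = 4):
  dark-blue: 1412 × 1/4 = 353
  light-blue: 1412 × 2/4 = 706
  white: 1412 × 1/4 = 353
χ² = Σ (O − E)² / E
  dark-blue: (353 − 353)² / 353 = 0.0000
  light-blue: (687 − 706)² / 706 = 0.5113
  white: (372 − 353)² / 353 = 1.0227
χ² = 0.0000 + 0.5113 + 1.0227 = 1.534
Degrees of freedom = 3 − 1 = 2; critical value at α = 0.05 is 5.991.
Since 1.534 < 5.991, we fail to reject the null hypothesis — the data are consistent with the 1:2:1 ratio.

1.534; consistent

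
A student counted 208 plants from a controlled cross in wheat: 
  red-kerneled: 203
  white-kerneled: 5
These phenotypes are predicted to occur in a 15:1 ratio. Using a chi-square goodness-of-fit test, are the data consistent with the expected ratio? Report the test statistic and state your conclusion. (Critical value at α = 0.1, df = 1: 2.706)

5.251; not consistent

Expected counts for N = 208 under a 15:1 ratio (total parts = 16):
  red-kerneled: 208 × 15/16 = 195
  white-kerneled: 208 × 1/16 = 13
χ² = Σ (O − E)² / E
  red-kerneled: (203 − 195)² / 195 = 0.3282
  white-kerneled: (5 − 13)² / 13 = 4.9231
χ² = 0.3282 + 4.9231 = 5.2513 ≈ 5.251
Degrees of freedom = 2 − 1 = 1; critical value at α = 0.1 is 2.706.
Since 5.251 > 2.706, we reject the null hypothesis — the data do not fit the 15:1 ratio.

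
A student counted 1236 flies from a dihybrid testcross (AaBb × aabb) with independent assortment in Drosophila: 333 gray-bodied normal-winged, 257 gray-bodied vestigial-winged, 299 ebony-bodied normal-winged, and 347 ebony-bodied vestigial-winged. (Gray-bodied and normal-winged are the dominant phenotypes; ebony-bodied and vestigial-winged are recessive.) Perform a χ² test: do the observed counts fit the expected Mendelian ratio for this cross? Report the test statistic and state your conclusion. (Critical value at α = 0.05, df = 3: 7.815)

A dihybrid testcross with independent assortment gives a 1:1:1:1 ratio.
Total ratio parts = 4. Expected numbers out of 1236:
  gray-bodied normal-winged: 1236 × 1/4 = 309
  gray-bodied vestigial-winged: 1236 × 1/4 = 309
  ebony-bodied normal-winged: 1236 × 1/4 = 309
  ebony-bodied vestigial-winged: 1236 × 1/4 = 309
χ² = Σ (O − E)² / E
  gray-bodied normal-winged: (333 − 309)² / 309 = 1.8641
  gray-bodied vestigial-winged: (257 − 309)² / 309 = 8.7508
  ebony-bodied normal-winged: (299 − 309)² / 309 = 0.3236
  ebony-bodied vestigial-winged: (347 − 309)² / 309 = 4.6731
χ² = 1.8641 + 8.7508 + 0.3236 + 4.6731 = 15.6116 ≈ 15.612
Degrees of freedom = 4 − 1 = 3; critical value at α = 0.05 is 7.815.
Since 15.612 > 7.815, we reject the null hypothesis — the data do not fit the 1:1:1:1 ratio.

15.612; not consistent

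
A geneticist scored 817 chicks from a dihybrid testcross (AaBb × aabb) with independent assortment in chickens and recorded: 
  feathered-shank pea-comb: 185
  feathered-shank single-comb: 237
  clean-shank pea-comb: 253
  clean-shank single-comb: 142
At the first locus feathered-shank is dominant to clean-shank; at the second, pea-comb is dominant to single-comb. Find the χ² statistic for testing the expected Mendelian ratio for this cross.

37.673

A dihybrid testcross with independent assortment gives a 1:1:1:1 ratio.
Under the 1:1:1:1 hypothesis (Σ ratio = 4, N = 817):
  feathered-shank pea-comb: 817 × 1/4 = 204.25
  feathered-shank single-comb: 817 × 1/4 = 204.25
  clean-shank pea-comb: 817 × 1/4 = 204.25
  clean-shank single-comb: 817 × 1/4 = 204.25
χ² = Σ (O − E)² / E
  feathered-shank pea-comb: (185 − 204.25)² / 204.25 = 1.8143
  feathered-shank single-comb: (237 − 204.25)² / 204.25 = 5.2512
  clean-shank pea-comb: (253 − 204.25)² / 204.25 = 11.6356
  clean-shank single-comb: (142 − 204.25)² / 204.25 = 18.9722
χ² = 1.8143 + 5.2512 + 11.6356 + 18.9722 = 37.6733 ≈ 37.673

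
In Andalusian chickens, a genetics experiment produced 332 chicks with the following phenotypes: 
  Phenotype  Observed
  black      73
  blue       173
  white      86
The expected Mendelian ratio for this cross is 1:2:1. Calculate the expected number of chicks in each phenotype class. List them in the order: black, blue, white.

Under the 1:2:1 hypothesis (Σ ratio = 4, N = 332):
  black: 332 × 1/4 = 83
  blue: 332 × 2/4 = 166
  white: 332 × 1/4 = 83

83, 166, 83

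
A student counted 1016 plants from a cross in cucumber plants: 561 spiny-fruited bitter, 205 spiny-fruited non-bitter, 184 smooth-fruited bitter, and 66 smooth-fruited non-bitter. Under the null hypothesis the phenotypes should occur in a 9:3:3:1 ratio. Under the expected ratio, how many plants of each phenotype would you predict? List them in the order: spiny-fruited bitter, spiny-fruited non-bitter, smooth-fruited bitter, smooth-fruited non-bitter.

Expected counts for N = 1016 under a 9:3:3:1 ratio (total parts = 16):
  spiny-fruited bitter: 1016 × 9/16 = 571.5
  spiny-fruited non-bitter: 1016 × 3/16 = 190.5
  smooth-fruited bitter: 1016 × 3/16 = 190.5
  smooth-fruited non-bitter: 1016 × 1/16 = 63.5

571.5, 190.5, 190.5, 63.5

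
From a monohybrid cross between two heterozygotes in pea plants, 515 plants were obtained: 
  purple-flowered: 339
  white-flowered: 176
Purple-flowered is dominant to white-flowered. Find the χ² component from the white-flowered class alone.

17.340

For a monohybrid cross between heterozygotes with complete dominance, the expected phenotypic ratio is 3:1.
Under the 3:1 hypothesis (Σ ratio = 4, N = 515):
  purple-flowered: 515 × 3/4 = 386.25
  white-flowered: 515 × 1/4 = 128.75
Contribution of white-flowered: (176 − 128.75)² / 128.75 = 17.3403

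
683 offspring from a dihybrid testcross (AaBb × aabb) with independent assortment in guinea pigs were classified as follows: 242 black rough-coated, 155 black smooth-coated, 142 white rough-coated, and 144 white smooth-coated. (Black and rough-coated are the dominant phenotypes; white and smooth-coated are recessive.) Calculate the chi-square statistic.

40.215

A dihybrid testcross with independent assortment gives a 1:1:1:1 ratio.
Total ratio parts = 4. Expected numbers out of 683:
  black rough-coated: 683 × 1/4 = 170.75
  black smooth-coated: 683 × 1/4 = 170.75
  white rough-coated: 683 × 1/4 = 170.75
  white smooth-coated: 683 × 1/4 = 170.75
χ² = Σ (O − E)² / E
  black rough-coated: (242 − 170.75)² / 170.75 = 29.7310
  black smooth-coated: (155 − 170.75)² / 170.75 = 1.4528
  white rough-coated: (142 − 170.75)² / 170.75 = 4.8408
  white smooth-coated: (144 − 170.75)² / 170.75 = 4.1907
χ² = 29.7310 + 1.4528 + 4.8408 + 4.1907 = 40.2153 ≈ 40.215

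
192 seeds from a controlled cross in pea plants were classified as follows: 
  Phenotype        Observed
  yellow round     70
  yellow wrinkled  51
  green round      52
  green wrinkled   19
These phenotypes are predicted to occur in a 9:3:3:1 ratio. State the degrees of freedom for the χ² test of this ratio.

3

A goodness-of-fit test with 4 phenotype classes has df = 4 − 1 = 3.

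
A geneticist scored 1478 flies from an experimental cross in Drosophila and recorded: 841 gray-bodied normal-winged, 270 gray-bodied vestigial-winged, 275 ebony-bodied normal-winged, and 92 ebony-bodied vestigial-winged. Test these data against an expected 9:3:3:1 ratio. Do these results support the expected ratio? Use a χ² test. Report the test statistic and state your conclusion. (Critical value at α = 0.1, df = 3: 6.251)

Total ratio parts = 16. Expected numbers out of 1478:
  gray-bodied normal-winged: 1478 × 9/16 = 831.375
  gray-bodied vestigial-winged: 1478 × 3/16 = 277.125
  ebony-bodied normal-winged: 1478 × 3/16 = 277.125
  ebony-bodied vestigial-winged: 1478 × 1/16 = 92.375
χ² = Σ (O − E)² / E
  gray-bodied normal-winged: (841 − 831.375)² / 831.375 = 0.1114
  gray-bodied vestigial-winged: (270 − 277.125)² / 277.125 = 0.1832
  ebony-bodied normal-winged: (275 − 277.125)² / 277.125 = 0.0163
  ebony-bodied vestigial-winged: (92 − 92.375)² / 92.375 = 0.0015
χ² = 0.1114 + 0.1832 + 0.0163 + 0.0015 = 0.3124 ≈ 0.312
Degrees of freedom = 4 − 1 = 3; critical value at α = 0.1 is 6.251.
Since 0.312 < 6.251, we fail to reject the null hypothesis — the data are consistent with the 9:3:3:1 ratio.

0.312; consistent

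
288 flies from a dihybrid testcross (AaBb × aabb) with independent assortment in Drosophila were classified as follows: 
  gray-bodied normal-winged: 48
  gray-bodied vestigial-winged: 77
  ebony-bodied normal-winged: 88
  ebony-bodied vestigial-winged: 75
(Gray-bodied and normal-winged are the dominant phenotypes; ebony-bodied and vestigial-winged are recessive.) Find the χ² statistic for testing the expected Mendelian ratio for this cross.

A dihybrid testcross with independent assortment gives a 1:1:1:1 ratio.
Under the 1:1:1:1 hypothesis (Σ ratio = 4, N = 288):
  gray-bodied normal-winged: 288 × 1/4 = 72
  gray-bodied vestigial-winged: 288 × 1/4 = 72
  ebony-bodied normal-winged: 288 × 1/4 = 72
  ebony-bodied vestigial-winged: 288 × 1/4 = 72
χ² = Σ (O − E)² / E
  gray-bodied normal-winged: (48 − 72)² / 72 = 8.0000
  gray-bodied vestigial-winged: (77 − 72)² / 72 = 0.3472
  ebony-bodied normal-winged: (88 − 72)² / 72 = 3.5556
  ebony-bodied vestigial-winged: (75 − 72)² / 72 = 0.1250
χ² = 8.0000 + 0.3472 + 3.5556 + 0.1250 = 12.0278 ≈ 12.028

12.028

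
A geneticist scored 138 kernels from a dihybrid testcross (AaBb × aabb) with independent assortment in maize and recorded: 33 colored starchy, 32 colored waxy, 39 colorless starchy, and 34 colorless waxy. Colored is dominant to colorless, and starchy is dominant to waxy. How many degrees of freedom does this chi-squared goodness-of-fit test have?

3

A dihybrid testcross with independent assortment gives a 1:1:1:1 ratio.
A goodness-of-fit test with 4 phenotype classes has df = 4 − 1 = 3.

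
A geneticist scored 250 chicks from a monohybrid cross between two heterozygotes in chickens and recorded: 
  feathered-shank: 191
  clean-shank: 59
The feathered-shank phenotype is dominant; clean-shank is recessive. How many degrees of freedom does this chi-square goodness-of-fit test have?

For a monohybrid cross between heterozygotes with complete dominance, the expected phenotypic ratio is 3:1.
A goodness-of-fit test with 2 phenotype classes has df = 2 − 1 = 1.

1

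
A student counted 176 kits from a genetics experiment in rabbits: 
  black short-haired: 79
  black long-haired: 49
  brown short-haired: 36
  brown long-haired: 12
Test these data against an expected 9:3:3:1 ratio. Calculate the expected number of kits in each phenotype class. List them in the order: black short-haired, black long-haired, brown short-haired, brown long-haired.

99, 33, 33, 11

Total ratio parts = 16. Expected numbers out of 176:
  black short-haired: 176 × 9/16 = 99
  black long-haired: 176 × 3/16 = 33
  brown short-haired: 176 × 3/16 = 33
  brown long-haired: 176 × 1/16 = 11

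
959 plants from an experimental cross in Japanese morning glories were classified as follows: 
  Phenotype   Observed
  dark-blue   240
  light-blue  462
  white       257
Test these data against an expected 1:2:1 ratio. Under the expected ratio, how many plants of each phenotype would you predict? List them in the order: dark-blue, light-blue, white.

239.75, 479.5, 239.75

Expected counts for N = 959 under a 1:2:1 ratio (total parts = 4):
  dark-blue: 959 × 1/4 = 239.75
  light-blue: 959 × 2/4 = 479.5
  white: 959 × 1/4 = 239.75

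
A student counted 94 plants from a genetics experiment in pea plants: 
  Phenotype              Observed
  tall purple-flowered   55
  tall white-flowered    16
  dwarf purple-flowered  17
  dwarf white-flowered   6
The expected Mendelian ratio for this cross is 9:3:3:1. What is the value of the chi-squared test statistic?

Total ratio parts = 16. Expected numbers out of 94:
  tall purple-flowered: 94 × 9/16 = 52.875
  tall white-flowered: 94 × 3/16 = 17.625
  dwarf purple-flowered: 94 × 3/16 = 17.625
  dwarf white-flowered: 94 × 1/16 = 5.875
χ² = Σ (O − E)² / E
  tall purple-flowered: (55 − 52.875)² / 52.875 = 0.0854
  tall white-flowered: (16 − 17.625)² / 17.625 = 0.1498
  dwarf purple-flowered: (17 − 17.625)² / 17.625 = 0.0222
  dwarf white-flowered: (6 − 5.875)² / 5.875 = 0.0027
χ² = 0.0854 + 0.1498 + 0.0222 + 0.0027 = 0.2601 ≈ 0.260

0.260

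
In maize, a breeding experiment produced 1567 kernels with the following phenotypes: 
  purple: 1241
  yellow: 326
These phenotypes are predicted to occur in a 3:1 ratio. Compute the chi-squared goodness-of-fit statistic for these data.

14.714

Total ratio parts = 4. Expected numbers out of 1567:
  purple: 1567 × 3/4 = 1175.25
  yellow: 1567 × 1/4 = 391.75
χ² = Σ (O − E)² / E
  purple: (1241 − 1175.25)² / 1175.25 = 3.6784
  yellow: (326 − 391.75)² / 391.75 = 11.0353
χ² = 3.6784 + 11.0353 = 14.7137 ≈ 14.714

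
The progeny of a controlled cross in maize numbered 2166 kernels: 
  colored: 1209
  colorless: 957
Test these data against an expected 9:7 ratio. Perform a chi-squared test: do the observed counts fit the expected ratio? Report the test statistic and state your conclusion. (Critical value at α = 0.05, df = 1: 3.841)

Expected counts for N = 2166 under a 9:7 ratio (total parts = 16):
  colored: 2166 × 9/16 = 1218.375
  colorless: 2166 × 7/16 = 947.625
χ² = Σ (O − E)² / E
  colored: (1209 − 1218.375)² / 1218.375 = 0.0721
  colorless: (957 − 947.625)² / 947.625 = 0.0927
χ² = 0.0721 + 0.0927 = 0.1648 ≈ 0.165
Degrees of freedom = 2 − 1 = 1; critical value at α = 0.05 is 3.841.
Since 0.165 < 3.841, we fail to reject the null hypothesis — the data are consistent with the 9:7 ratio.

0.165; consistent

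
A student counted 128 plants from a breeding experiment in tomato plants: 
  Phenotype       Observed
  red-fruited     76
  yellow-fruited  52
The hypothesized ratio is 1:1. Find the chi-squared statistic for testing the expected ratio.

The 1:1 ratio has 2 parts, so with N = 128 the expected counts are:
  red-fruited: 128 × 1/2 = 64
  yellow-fruited: 128 × 1/2 = 64
χ² = Σ (O − E)² / E
  red-fruited: (76 − 64)² / 64 = 2.2500
  yellow-fruited: (52 − 64)² / 64 = 2.2500
χ² = 2.2500 + 2.2500 = 4.500

4.500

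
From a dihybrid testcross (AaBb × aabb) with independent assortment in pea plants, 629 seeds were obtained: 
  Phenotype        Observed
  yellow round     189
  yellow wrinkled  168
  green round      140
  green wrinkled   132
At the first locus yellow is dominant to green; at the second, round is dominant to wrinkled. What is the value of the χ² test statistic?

A dihybrid testcross with independent assortment gives a 1:1:1:1 ratio.
Total ratio parts = 4. Expected numbers out of 629:
  yellow round: 629 × 1/4 = 157.25
  yellow wrinkled: 629 × 1/4 = 157.25
  green round: 629 × 1/4 = 157.25
  green wrinkled: 629 × 1/4 = 157.25
χ² = Σ (O − E)² / E
  yellow round: (189 − 157.25)² / 157.25 = 6.4106
  yellow wrinkled: (168 − 157.25)² / 157.25 = 0.7349
  green round: (140 − 157.25)² / 157.25 = 1.8923
  green wrinkled: (132 − 157.25)² / 157.25 = 4.0545
χ² = 6.4106 + 0.7349 + 1.8923 + 4.0545 = 13.0923 ≈ 13.092

13.092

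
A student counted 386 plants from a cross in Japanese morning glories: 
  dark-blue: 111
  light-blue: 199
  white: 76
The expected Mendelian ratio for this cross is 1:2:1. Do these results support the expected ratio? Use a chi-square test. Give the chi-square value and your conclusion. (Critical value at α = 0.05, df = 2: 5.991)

6.720; not consistent

Total ratio parts = 4. Expected numbers out of 386:
  dark-blue: 386 × 1/4 = 96.5
  light-blue: 386 × 2/4 = 193
  white: 386 × 1/4 = 96.5
χ² = Σ (O − E)² / E
  dark-blue: (111 − 96.5)² / 96.5 = 2.1788
  light-blue: (199 − 193)² / 193 = 0.1865
  white: (76 − 96.5)² / 96.5 = 4.3549
χ² = 2.1788 + 0.1865 + 4.3549 = 6.7202 ≈ 6.720
Degrees of freedom = 3 − 1 = 2; critical value at α = 0.05 is 5.991.
Since 6.720 > 5.991, we reject the null hypothesis — the data do not fit the 1:2:1 ratio.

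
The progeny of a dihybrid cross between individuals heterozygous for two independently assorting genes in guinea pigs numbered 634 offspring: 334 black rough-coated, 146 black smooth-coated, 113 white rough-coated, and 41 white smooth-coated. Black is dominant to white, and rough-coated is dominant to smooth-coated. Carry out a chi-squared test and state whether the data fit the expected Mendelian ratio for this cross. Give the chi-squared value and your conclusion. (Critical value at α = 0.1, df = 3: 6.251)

7.963; not consistent

A dihybrid F₂ with independent assortment and complete dominance at both loci gives a 9:3:3:1 phenotypic ratio.
Under the 9:3:3:1 hypothesis (Σ ratio = 16, N = 634):
  black rough-coated: 634 × 9/16 = 356.625
  black smooth-coated: 634 × 3/16 = 118.875
  white rough-coated: 634 × 3/16 = 118.875
  white smooth-coated: 634 × 1/16 = 39.625
χ² = Σ (O − E)² / E
  black rough-coated: (334 − 356.625)² / 356.625 = 1.4354
  black smooth-coated: (146 − 118.875)² / 118.875 = 6.1894
  white rough-coated: (113 − 118.875)² / 118.875 = 0.2904
  white smooth-coated: (41 − 39.625)² / 39.625 = 0.0477
χ² = 1.4354 + 6.1894 + 0.2904 + 0.0477 = 7.9629 ≈ 7.963
Degrees of freedom = 4 − 1 = 3; critical value at α = 0.1 is 6.251.
Since 7.963 > 6.251, we reject the null hypothesis — the data do not fit the 9:3:3:1 ratio.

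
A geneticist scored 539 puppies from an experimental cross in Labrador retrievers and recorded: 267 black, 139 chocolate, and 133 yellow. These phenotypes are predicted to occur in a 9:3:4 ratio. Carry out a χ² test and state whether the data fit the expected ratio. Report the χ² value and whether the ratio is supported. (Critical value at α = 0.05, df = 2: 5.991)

18.583; not consistent

The 9:3:4 ratio has 16 parts, so with N = 539 the expected counts are:
  black: 539 × 9/16 = 303.1875
  chocolate: 539 × 3/16 = 101.0625
  yellow: 539 × 4/16 = 134.75
χ² = Σ (O − E)² / E
  black: (267 − 303.1875)² / 303.1875 = 4.3192
  chocolate: (139 − 101.0625)² / 101.0625 = 14.2412
  yellow: (133 − 134.75)² / 134.75 = 0.0227
χ² = 4.3192 + 14.2412 + 0.0227 = 18.5831 ≈ 18.583
Degrees of freedom = 3 − 1 = 2; critical value at α = 0.05 is 5.991.
Since 18.583 > 5.991, we reject the null hypothesis — the data do not fit the 9:3:4 ratio.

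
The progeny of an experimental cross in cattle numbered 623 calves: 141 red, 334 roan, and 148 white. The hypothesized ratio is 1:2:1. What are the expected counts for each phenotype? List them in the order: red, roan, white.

Expected counts for N = 623 under a 1:2:1 ratio (total parts = 4):
  red: 623 × 1/4 = 155.75
  roan: 623 × 2/4 = 311.5
  white: 623 × 1/4 = 155.75

155.75, 311.5, 155.75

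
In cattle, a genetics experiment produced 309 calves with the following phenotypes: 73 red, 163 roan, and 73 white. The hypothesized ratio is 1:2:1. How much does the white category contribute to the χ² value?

The 1:2:1 ratio has 4 parts, so with N = 309 the expected counts are:
  red: 309 × 1/4 = 77.25
  roan: 309 × 2/4 = 154.5
  white: 309 × 1/4 = 77.25
Contribution of white: (73 − 77.25)² / 77.25 = 0.2338

0.234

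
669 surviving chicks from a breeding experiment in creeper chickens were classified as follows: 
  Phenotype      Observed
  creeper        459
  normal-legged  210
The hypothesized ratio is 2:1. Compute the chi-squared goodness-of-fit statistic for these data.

1.137

Under the 2:1 hypothesis (Σ ratio = 3, N = 669):
  creeper: 669 × 2/3 = 446
  normal-legged: 669 × 1/3 = 223
χ² = Σ (O − E)² / E
  creeper: (459 − 446)² / 446 = 0.3789
  normal-legged: (210 − 223)² / 223 = 0.7578
χ² = 0.3789 + 0.7578 = 1.1367 ≈ 1.137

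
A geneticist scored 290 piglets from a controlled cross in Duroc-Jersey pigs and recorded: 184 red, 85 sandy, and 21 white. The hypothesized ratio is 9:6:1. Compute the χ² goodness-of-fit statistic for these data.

Under the 9:6:1 hypothesis (Σ ratio = 16, N = 290):
  red: 290 × 9/16 = 163.125
  sandy: 290 × 6/16 = 108.75
  white: 290 × 1/16 = 18.125
χ² = Σ (O − E)² / E
  red: (184 − 163.125)² / 163.125 = 2.6714
  sandy: (85 − 108.75)² / 108.75 = 5.1868
  white: (21 − 18.125)² / 18.125 = 0.4560
χ² = 2.6714 + 5.1868 + 0.4560 = 8.3142 ≈ 8.314

8.314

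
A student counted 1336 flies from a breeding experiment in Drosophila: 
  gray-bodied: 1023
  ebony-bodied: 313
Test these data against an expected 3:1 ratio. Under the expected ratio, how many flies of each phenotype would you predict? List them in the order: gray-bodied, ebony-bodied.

Expected counts for N = 1336 under a 3:1 ratio (total parts = 4):
  gray-bodied: 1336 × 3/4 = 1002
  ebony-bodied: 1336 × 1/4 = 334

1002, 334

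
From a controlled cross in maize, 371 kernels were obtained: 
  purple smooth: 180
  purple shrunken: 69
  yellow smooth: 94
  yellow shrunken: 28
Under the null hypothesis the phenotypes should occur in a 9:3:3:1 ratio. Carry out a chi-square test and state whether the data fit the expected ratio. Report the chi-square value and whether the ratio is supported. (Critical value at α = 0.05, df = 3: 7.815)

13.532; not consistent

Under the 9:3:3:1 hypothesis (Σ ratio = 16, N = 371):
  purple smooth: 371 × 9/16 = 208.6875
  purple shrunken: 371 × 3/16 = 69.5625
  yellow smooth: 371 × 3/16 = 69.5625
  yellow shrunken: 371 × 1/16 = 23.1875
χ² = Σ (O − E)² / E
  purple smooth: (180 − 208.6875)² / 208.6875 = 3.9436
  purple shrunken: (69 − 69.5625)² / 69.5625 = 0.0045
  yellow smooth: (94 − 69.5625)² / 69.5625 = 8.5850
  yellow shrunken: (28 − 23.1875)² / 23.1875 = 0.9988
χ² = 3.9436 + 0.0045 + 8.5850 + 0.9988 = 13.5319 ≈ 13.532
Degrees of freedom = 4 − 1 = 3; critical value at α = 0.05 is 7.815.
Since 13.532 > 7.815, we reject the null hypothesis — the data do not fit the 9:3:3:1 ratio.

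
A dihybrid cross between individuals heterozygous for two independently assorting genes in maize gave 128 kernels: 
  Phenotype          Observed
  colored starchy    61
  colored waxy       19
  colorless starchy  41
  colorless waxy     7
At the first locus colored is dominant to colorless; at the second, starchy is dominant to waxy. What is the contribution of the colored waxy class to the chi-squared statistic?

A dihybrid F₂ with independent assortment and complete dominance at both loci gives a 9:3:3:1 phenotypic ratio.
The 9:3:3:1 ratio has 16 parts, so with N = 128 the expected counts are:
  colored starchy: 128 × 9/16 = 72
  colored waxy: 128 × 3/16 = 24
  colorless starchy: 128 × 3/16 = 24
  colorless waxy: 128 × 1/16 = 8
Contribution of colored waxy: (19 − 24)² / 24 = 1.0417

1.042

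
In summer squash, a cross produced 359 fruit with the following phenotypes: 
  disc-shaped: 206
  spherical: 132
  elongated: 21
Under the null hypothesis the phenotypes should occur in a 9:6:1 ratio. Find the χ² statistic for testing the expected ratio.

Under the 9:6:1 hypothesis (Σ ratio = 16, N = 359):
  disc-shaped: 359 × 9/16 = 201.9375
  spherical: 359 × 6/16 = 134.625
  elongated: 359 × 1/16 = 22.4375
χ² = Σ (O − E)² / E
  disc-shaped: (206 − 201.9375)² / 201.9375 = 0.0817
  spherical: (132 − 134.625)² / 134.625 = 0.0512
  elongated: (21 − 22.4375)² / 22.4375 = 0.0921
χ² = 0.0817 + 0.0512 + 0.0921 = 0.225

0.225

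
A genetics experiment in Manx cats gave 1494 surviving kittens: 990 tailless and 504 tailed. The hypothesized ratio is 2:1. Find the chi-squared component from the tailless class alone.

Total ratio parts = 3. Expected numbers out of 1494:
  tailless: 1494 × 2/3 = 996
  tailed: 1494 × 1/3 = 498
Contribution of tailless: (990 − 996)² / 996 = 0.0361

0.036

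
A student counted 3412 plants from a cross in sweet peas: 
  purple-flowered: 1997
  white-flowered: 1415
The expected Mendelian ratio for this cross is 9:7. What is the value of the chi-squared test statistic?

Under the 9:7 hypothesis (Σ ratio = 16, N = 3412):
  purple-flowered: 3412 × 9/16 = 1919.25
  white-flowered: 3412 × 7/16 = 1492.75
χ² = Σ (O − E)² / E
  purple-flowered: (1997 − 1919.25)² / 1919.25 = 3.1497
  white-flowered: (1415 − 1492.75)² / 1492.75 = 4.0496
χ² = 3.1497 + 4.0496 = 7.1993 ≈ 7.199

7.199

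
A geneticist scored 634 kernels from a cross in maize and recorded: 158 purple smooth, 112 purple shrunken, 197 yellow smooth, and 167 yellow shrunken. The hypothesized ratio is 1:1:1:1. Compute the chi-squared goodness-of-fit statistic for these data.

23.451

Total ratio parts = 4. Expected numbers out of 634:
  purple smooth: 634 × 1/4 = 158.5
  purple shrunken: 634 × 1/4 = 158.5
  yellow smooth: 634 × 1/4 = 158.5
  yellow shrunken: 634 × 1/4 = 158.5
χ² = Σ (O − E)² / E
  purple smooth: (158 − 158.5)² / 158.5 = 0.0016
  purple shrunken: (112 − 158.5)² / 158.5 = 13.6420
  yellow smooth: (197 − 158.5)² / 158.5 = 9.3517
  yellow shrunken: (167 − 158.5)² / 158.5 = 0.4558
χ² = 0.0016 + 13.6420 + 9.3517 + 0.4558 = 23.4511 ≈ 23.451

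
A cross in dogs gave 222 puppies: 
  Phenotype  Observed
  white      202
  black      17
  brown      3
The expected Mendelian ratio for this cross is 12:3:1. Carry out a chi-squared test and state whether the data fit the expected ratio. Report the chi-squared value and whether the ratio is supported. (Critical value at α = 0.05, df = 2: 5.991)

30.661; not consistent

The 12:3:1 ratio has 16 parts, so with N = 222 the expected counts are:
  white: 222 × 12/16 = 166.5
  black: 222 × 3/16 = 41.625
  brown: 222 × 1/16 = 13.875
χ² = Σ (O − E)² / E
  white: (202 − 166.5)² / 166.5 = 7.5691
  black: (17 − 41.625)² / 41.625 = 14.5679
  brown: (3 − 13.875)² / 13.875 = 8.5236
χ² = 7.5691 + 14.5679 + 8.5236 = 30.6606 ≈ 30.661
Degrees of freedom = 3 − 1 = 2; critical value at α = 0.05 is 5.991.
Since 30.661 > 5.991, we reject the null hypothesis — the data do not fit the 12:3:1 ratio.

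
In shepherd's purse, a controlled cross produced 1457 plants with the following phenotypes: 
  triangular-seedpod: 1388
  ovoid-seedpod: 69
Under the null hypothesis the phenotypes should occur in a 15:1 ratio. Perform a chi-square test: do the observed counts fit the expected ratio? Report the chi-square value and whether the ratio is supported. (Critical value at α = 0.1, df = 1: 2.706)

5.702; not consistent

Total ratio parts = 16. Expected numbers out of 1457:
  triangular-seedpod: 1457 × 15/16 = 1365.9375
  ovoid-seedpod: 1457 × 1/16 = 91.0625
χ² = Σ (O − E)² / E
  triangular-seedpod: (1388 − 1365.9375)² / 1365.9375 = 0.3564
  ovoid-seedpod: (69 − 91.0625)² / 91.0625 = 5.3453
χ² = 0.3564 + 5.3453 = 5.7017 ≈ 5.702
Degrees of freedom = 2 − 1 = 1; critical value at α = 0.1 is 2.706.
Since 5.702 > 2.706, we reject the null hypothesis — the data do not fit the 15:1 ratio.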